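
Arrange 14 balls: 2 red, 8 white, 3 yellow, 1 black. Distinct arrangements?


14!/(2!×8!×3!×1!) = 180180

180180


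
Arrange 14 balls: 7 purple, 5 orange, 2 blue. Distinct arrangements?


14!/(7!×5!×2!) = 72072

72072


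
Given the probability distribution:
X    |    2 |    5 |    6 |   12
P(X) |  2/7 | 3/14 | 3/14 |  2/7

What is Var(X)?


E[X] = 89/14
E[X²] = 775/14
Var(X) = E[X²] - (E[X])² = 775/14 - 7921/196 = 2929/196

Var(X) = 2929/196 ≈ 14.9439


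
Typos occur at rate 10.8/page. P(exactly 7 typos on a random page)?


Poisson(λ=10.8): P(X=7) = e^(-λ)×λ^k/k!
= e^(-10.8) × 10.8^7 / 7!
≈ 2.039950341e-05 × 17138242.6878 / 5040 ≈ 0.069367

P(X=7) ≈ 0.069367 ≈ 6.94%


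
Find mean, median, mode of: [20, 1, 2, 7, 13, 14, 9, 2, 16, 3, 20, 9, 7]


Sorted: [1, 2, 2, 3, 7, 7, 9, 9, 13, 14, 16, 20, 20]
Mean = 123/13
Median = 9
Freq: {20: 2, 1: 1, 2: 2, 7: 2, 13: 1, 14: 1, 9: 2, 16: 1, 3: 1}
Mode: [2, 7, 9, 20]

Mean=123/13, Median=9, Mode=[2, 7, 9, 20]


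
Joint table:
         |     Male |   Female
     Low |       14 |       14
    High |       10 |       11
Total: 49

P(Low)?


P(Low) = (14+14)/49 = 28/49 = 4/7

P(Low) = 4/7 ≈ 57.14%


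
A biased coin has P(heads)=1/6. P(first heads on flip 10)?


Geometric: P(X=10) = (1-p)^(k-1)×p = (5/6)^9×1/6 = 1953125/60466176

P(X=10) = 1953125/60466176 ≈ 3.23%


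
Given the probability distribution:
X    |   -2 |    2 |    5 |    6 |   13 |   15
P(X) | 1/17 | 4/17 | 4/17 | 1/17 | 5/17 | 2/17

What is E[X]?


E[X] = Σ x·P(X=x)
= (-2)×(1/17) + (2)×(4/17) + (5)×(4/17) + (6)×(1/17) + (13)×(5/17) + (15)×(2/17)
= 127/17

E[X] = 127/17


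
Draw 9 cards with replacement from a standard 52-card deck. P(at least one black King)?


P(not a black King) = 50/52 = 25/26
P(none in 9 draws) = (25/26)^9 = 3814697265625/5429503678976
P(≥1 black King) = 1 - 3814697265625/5429503678976 = 1614806413351/5429503678976

P = 1614806413351/5429503678976 ≈ 29.74%


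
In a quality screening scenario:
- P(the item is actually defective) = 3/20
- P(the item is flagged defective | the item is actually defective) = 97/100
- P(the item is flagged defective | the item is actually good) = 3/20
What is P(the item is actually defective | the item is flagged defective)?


Using Bayes' theorem:
P(A|B) = P(B|A)·P(A) / P(B)

P(the item is flagged defective) = 97/100 × 3/20 + 3/20 × 17/20
= 291/2000 + 51/400 = 273/1000

P(the item is actually defective|the item is flagged defective) = (291/2000) / (273/1000) = 97/182

P(the item is actually defective|the item is flagged defective) = 97/182 ≈ 53.30%


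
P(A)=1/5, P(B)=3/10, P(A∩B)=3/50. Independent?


P(A)×P(B) = 3/50
P(A∩B) = 3/50
Equal ✓ → Independent

Yes, independent


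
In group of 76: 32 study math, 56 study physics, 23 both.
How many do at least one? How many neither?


|A∪B| = 32+56-23 = 65
Neither = 76-65 = 11

At least one: 65; Neither: 11


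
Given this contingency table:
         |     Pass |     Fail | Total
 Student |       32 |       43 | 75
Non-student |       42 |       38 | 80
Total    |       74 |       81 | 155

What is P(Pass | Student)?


P(Pass | Student) = 32/(32+43) = 32/75

P(Pass|Student) = 32/75 ≈ 42.67%


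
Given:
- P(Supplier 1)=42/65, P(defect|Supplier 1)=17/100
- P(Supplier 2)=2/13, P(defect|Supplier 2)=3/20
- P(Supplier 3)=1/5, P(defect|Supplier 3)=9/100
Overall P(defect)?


P(B) = Σ P(B|Aᵢ)×P(Aᵢ)
  17/100×42/65 = 357/3250
  3/20×2/13 = 3/130
  9/100×1/5 = 9/500
Sum = 981/6500

P(defect) = 981/6500 ≈ 15.09%


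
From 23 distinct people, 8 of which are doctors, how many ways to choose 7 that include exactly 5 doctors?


Choose 5 of the 8 doctors and 2 of the other 15 people:
C(8,5)×C(15,2) = 56×105 = 5880

5880


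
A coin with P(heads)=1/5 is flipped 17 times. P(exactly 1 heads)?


Binomial: P(X=1) = C(17,1)×p^1×(1-p)^16
= 17 × 1/5 × 4294967296/152587890625 = 73014444032/762939453125

P(X=1) = 73014444032/762939453125 ≈ 9.57%


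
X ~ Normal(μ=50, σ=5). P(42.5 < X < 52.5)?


z₁=(42.5-50)/5=-1.5, z₂=(52.5-50)/5=0.5
P = Φ(0.5) - Φ(-1.5) = 0.691462 - 0.066807 = 0.624655 ≈ 0.6247

P(42.5 < X < 52.5) ≈ 0.6247


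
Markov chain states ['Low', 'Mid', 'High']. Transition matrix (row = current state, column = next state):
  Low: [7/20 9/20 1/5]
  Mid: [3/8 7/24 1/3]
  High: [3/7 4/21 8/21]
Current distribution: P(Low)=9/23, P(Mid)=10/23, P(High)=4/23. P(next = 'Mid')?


P(next=Mid) = Σᵢ P(now=i)×P(i→Mid)
= 9/23×9/20 + 10/23×7/24 + 4/23×4/21
= 81/460 + 35/276 + 16/483 = 541/1610

P = 541/1610 ≈ 0.3360


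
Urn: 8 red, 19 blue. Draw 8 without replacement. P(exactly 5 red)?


Hypergeometric: C(8,5)×C(19,3)/C(27,8)
= 56×969/2220075 = 18088/740025

P(X=5) = 18088/740025 ≈ 2.44%


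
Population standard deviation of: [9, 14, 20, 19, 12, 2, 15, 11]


Mean = 102/8 = 51/4
  (9-51/4)²=225/16
  (14-51/4)²=25/16
  (20-51/4)²=841/16
  (19-51/4)²=625/16
  (12-51/4)²=9/16
  (2-51/4)²=1849/16
  (15-51/4)²=81/16
  (11-51/4)²=49/16
Σ(x-μ)² = 463/2
σ² = (463/2)/8 = 463/16

σ = √(463/16) ≈ 5.3794


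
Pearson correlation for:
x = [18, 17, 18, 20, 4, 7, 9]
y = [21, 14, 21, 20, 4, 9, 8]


n=7, Σx=93, Σy=97, Σxy=1545, Σx²=1483, Σy²=1639
r = (7×1545 - 93×97)/√((7×1483 - 93²)(7×1639 - 97²))
= 1794/√(1732×2064) = 1794/√3574848 ≈ 1794/1890.7268 ≈ 0.9488

r ≈ 0.9488


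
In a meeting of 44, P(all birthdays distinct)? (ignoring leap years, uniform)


P(all different) = Π(365-i)/365 for i=0..43
= (365/365)×(364/365)×...×(322/365)
= 0.067115

P ≈ 0.0671 ≈ 6.71%


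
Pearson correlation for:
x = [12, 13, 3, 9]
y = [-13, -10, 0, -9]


n=4, Σx=37, Σy=-32, Σxy=-367, Σx²=403, Σy²=350
r = (4×(-367) - 37×(-32))/√((4×403 - 37²)(4×350 - (-32)²))
= -284/√(243×376) = -284/√91368 ≈ -284/302.2714 ≈ -0.9396

r ≈ -0.9396


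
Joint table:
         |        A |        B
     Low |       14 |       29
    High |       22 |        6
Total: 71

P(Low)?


P(Low) = (14+29)/71 = 43/71

P(Low) = 43/71 ≈ 60.56%


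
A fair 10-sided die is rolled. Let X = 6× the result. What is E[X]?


E[die] = (1+10)/2 = 11/2
E[X] = 6 × 11/2 = 33

E[X] = 33


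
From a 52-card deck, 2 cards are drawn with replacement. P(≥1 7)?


P(not a 7) = 48/52 = 12/13
P(none in 2 draws) = (12/13)^2 = 144/169
P(≥1 7) = 1 - 144/169 = 25/169

P = 25/169 ≈ 14.79%


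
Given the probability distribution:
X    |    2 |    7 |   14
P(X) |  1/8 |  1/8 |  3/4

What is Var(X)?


E[X] = 93/8
E[X²] = 1229/8
Var(X) = E[X²] - (E[X])² = 1229/8 - 8649/64 = 1183/64

Var(X) = 1183/64 ≈ 18.4844


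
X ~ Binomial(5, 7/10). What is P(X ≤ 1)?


P(X ≤ 1) = Σ P(X=i) for i=0..1
P(X=0) = 243/100000
P(X=1) = 567/20000
Sum = 1539/50000

P(X ≤ 1) = 1539/50000 ≈ 3.08%


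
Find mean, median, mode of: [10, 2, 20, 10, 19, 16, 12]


Sorted: [2, 10, 10, 12, 16, 19, 20]
Mean = 89/7
Median = 12
Freq: {10: 2, 2: 1, 20: 1, 19: 1, 16: 1, 12: 1}
Mode: [10]

Mean=89/7, Median=12, Mode=10


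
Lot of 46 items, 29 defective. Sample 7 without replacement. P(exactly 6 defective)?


Hypergeometric: C(29,6)×C(17,1)/C(46,7)
= 475020×17/53524680 = 134589/892078

P(X=6) = 134589/892078 ≈ 15.09%


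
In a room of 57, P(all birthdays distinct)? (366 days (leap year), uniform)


P(all different) = Π(366-i)/366 for i=0..56
= (366/366)×(365/366)×...×(310/366)
= 0.010010

P ≈ 0.0100 ≈ 1.00%


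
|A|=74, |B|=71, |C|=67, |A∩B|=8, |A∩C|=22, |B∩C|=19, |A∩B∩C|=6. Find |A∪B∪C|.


|A∪B∪C| = 74+71+67-8-22-19+6 = 169

|A∪B∪C| = 169


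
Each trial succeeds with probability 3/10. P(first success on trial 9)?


Geometric: P(X=9) = (1-p)^(k-1)×p = (7/10)^8×3/10 = 17294403/1000000000

P(X=9) = 17294403/1000000000 ≈ 1.73%


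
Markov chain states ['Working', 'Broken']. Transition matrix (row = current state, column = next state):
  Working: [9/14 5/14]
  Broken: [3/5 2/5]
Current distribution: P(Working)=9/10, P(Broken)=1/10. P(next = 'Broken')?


P(next=Broken) = Σᵢ P(now=i)×P(i→Broken)
= 9/10×5/14 + 1/10×2/5
= 9/28 + 1/25 = 253/700

P = 253/700 ≈ 0.3614


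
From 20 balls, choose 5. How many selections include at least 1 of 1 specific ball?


Complement: C(20,5) - C(19,5) = 15504 - 11628 = 3876

3876


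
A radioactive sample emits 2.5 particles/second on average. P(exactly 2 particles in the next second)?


Poisson(λ=2.5): P(X=2) = e^(-λ)×λ^k/k!
= e^(-2.5) × 2.5^2 / 2!
≈ 0.08208499862 × 6.25 / 2 ≈ 0.256516

P(X=2) ≈ 0.256516 ≈ 25.65%


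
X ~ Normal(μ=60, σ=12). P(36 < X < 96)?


z₁=(36-60)/12=-2.0, z₂=(96-60)/12=3.0
P = Φ(3.0) - Φ(-2.0) = 0.998650 - 0.022750 = 0.975900 ≈ 0.9759

P(36 < X < 96) ≈ 0.9759


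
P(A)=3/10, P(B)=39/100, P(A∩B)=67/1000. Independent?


P(A)×P(B) = 117/1000
P(A∩B) = 67/1000
Not equal → NOT independent

No, not independent


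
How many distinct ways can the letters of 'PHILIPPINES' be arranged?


Letters: 11, freq: {'P': 3, 'H': 1, 'I': 3, 'L': 1, 'N': 1, 'E': 1, 'S': 1}
11!/(3!×1!×3!×1!×1!×1!×1!) = 39916800/36 = 1108800

1108800


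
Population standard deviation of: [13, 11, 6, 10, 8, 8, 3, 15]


Mean = 74/8 = 37/4
  (13-37/4)²=225/16
  (11-37/4)²=49/16
  (6-37/4)²=169/16
  (10-37/4)²=9/16
  (8-37/4)²=25/16
  (8-37/4)²=25/16
  (3-37/4)²=625/16
  (15-37/4)²=529/16
Σ(x-μ)² = 207/2
σ² = (207/2)/8 = 207/16

σ = √(207/16) ≈ 3.5969


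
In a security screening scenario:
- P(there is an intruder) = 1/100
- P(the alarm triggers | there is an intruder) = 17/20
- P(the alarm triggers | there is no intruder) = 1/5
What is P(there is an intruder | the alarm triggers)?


Using Bayes' theorem:
P(A|B) = P(B|A)·P(A) / P(B)

P(the alarm triggers) = 17/20 × 1/100 + 1/5 × 99/100
= 17/2000 + 99/500 = 413/2000

P(there is an intruder|the alarm triggers) = (17/2000) / (413/2000) = 17/413

P(there is an intruder|the alarm triggers) = 17/413 ≈ 4.12%


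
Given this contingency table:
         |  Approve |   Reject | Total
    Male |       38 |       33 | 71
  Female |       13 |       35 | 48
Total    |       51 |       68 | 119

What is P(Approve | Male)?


P(Approve | Male) = 38/(38+33) = 38/71

P(Approve|Male) = 38/71 ≈ 53.52%


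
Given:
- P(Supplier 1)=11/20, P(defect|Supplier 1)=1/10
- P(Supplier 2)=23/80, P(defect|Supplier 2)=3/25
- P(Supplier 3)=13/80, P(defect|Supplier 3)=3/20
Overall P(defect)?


P(B) = Σ P(B|Aᵢ)×P(Aᵢ)
  1/10×11/20 = 11/200
  3/25×23/80 = 69/2000
  3/20×13/80 = 39/1600
Sum = 911/8000

P(defect) = 911/8000 ≈ 11.39%


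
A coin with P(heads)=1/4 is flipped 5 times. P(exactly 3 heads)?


Binomial: P(X=3) = C(5,3)×p^3×(1-p)^2
= 10 × 1/64 × 9/16 = 45/512

P(X=3) = 45/512 ≈ 8.79%


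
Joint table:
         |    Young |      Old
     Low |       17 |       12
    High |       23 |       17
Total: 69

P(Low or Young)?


P(Low∨Young) = P(Low) + P(Young) - P(Low∧Young)
= (29 + 40 - 17)/69 = 52/69

P = 52/69 ≈ 75.36%


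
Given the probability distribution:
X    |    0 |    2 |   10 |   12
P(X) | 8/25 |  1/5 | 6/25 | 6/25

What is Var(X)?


E[X] = 142/25
E[X²] = 1484/25
Var(X) = E[X²] - (E[X])² = 1484/25 - 20164/625 = 16936/625

Var(X) = 16936/625 ≈ 27.0976


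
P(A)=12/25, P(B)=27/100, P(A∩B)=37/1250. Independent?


P(A)×P(B) = 81/625
P(A∩B) = 37/1250
Not equal → NOT independent

No, not independent


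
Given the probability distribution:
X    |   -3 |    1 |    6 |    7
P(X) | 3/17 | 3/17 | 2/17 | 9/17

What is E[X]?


E[X] = Σ x·P(X=x)
= (-3)×(3/17) + (1)×(3/17) + (6)×(2/17) + (7)×(9/17)
= 69/17

E[X] = 69/17


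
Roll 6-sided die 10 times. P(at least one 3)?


P(no 3)^10 = (5/6)^10 = 9765625/60466176
P(≥1) = 1 - 9765625/60466176 = 50700551/60466176

P = 50700551/60466176 ≈ 83.85%


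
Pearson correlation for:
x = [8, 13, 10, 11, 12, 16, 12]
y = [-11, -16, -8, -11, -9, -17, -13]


n=7, Σx=82, Σy=-85, Σxy=-1033, Σx²=998, Σy²=1101
r = (7×(-1033) - 82×(-85))/√((7×998 - 82²)(7×1101 - (-85)²))
= -261/√(262×482) = -261/√126284 ≈ -261/355.3646 ≈ -0.7345

r ≈ -0.7345


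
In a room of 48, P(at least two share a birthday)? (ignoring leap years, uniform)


P(all different) = Π(365-i)/365 for i=0..47
= 0.039402
P(match) = 1 - 0.039402 = 0.960598

P ≈ 0.9606 ≈ 96.06%


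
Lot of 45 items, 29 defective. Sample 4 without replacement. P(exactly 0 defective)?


Hypergeometric: C(29,0)×C(16,4)/C(45,4)
= 1×1820/148995 = 52/4257

P(X=0) = 52/4257 ≈ 1.22%


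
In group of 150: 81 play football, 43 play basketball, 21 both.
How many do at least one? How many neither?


|A∪B| = 81+43-21 = 103
Neither = 150-103 = 47

At least one: 103; Neither: 47


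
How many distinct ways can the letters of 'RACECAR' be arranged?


Letters: 7, freq: {'R': 2, 'A': 2, 'C': 2, 'E': 1}
7!/(2!×2!×2!×1!) = 5040/8 = 630

630


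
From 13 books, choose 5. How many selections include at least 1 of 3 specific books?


Complement: C(13,5) - C(10,5) = 1287 - 252 = 1035

1035


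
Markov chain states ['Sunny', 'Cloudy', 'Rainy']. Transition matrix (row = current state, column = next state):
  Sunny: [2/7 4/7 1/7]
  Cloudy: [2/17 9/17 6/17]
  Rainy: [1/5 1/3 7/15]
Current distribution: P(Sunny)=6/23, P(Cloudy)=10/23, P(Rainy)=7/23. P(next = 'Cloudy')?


P(next=Cloudy) = Σᵢ P(now=i)×P(i→Cloudy)
= 6/23×4/7 + 10/23×9/17 + 7/23×1/3
= 24/161 + 90/391 + 7/69 = 3947/8211

P = 3947/8211 ≈ 0.4807


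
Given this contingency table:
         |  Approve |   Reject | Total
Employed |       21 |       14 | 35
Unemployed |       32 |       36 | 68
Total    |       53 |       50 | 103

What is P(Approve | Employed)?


P(Approve | Employed) = 21/(21+14) = 21/35 = 3/5

P(Approve|Employed) = 3/5 ≈ 60.00%


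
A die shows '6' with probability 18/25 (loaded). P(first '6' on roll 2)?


Geometric: P(X=2) = (1-p)^(k-1)×p = (7/25)^1×18/25 = 126/625

P(X=2) = 126/625 ≈ 20.16%


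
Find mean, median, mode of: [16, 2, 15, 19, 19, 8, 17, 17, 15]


Sorted: [2, 8, 15, 15, 16, 17, 17, 19, 19]
Mean = 128/9
Median = 16
Freq: {16: 1, 2: 1, 15: 2, 19: 2, 8: 1, 17: 2}
Mode: [15, 17, 19]

Mean=128/9, Median=16, Mode=[15, 17, 19]


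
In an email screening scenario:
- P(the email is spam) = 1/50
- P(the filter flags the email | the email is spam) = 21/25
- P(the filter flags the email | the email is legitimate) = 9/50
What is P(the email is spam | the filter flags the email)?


Using Bayes' theorem:
P(A|B) = P(B|A)·P(A) / P(B)

P(the filter flags the email) = 21/25 × 1/50 + 9/50 × 49/50
= 21/1250 + 441/2500 = 483/2500

P(the email is spam|the filter flags the email) = (21/1250) / (483/2500) = 2/23

P(the email is spam|the filter flags the email) = 2/23 ≈ 8.70%


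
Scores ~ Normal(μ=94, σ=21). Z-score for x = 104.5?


z = (x - μ)/σ = (104.5 - 94)/21 = 0.5

z = 0.5


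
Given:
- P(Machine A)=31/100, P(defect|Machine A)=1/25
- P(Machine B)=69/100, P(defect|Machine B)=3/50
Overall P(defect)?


P(B) = Σ P(B|Aᵢ)×P(Aᵢ)
  1/25×31/100 = 31/2500
  3/50×69/100 = 207/5000
Sum = 269/5000

P(defect) = 269/5000 ≈ 5.38%


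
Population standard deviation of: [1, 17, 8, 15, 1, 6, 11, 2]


Mean = 61/8
  (1-61/8)²=2809/64
  (17-61/8)²=5625/64
  (8-61/8)²=9/64
  (15-61/8)²=3481/64
  (1-61/8)²=2809/64
  (6-61/8)²=169/64
  (11-61/8)²=729/64
  (2-61/8)²=2025/64
Σ(x-μ)² = 2207/8
σ² = (2207/8)/8 = 2207/64

σ = √(2207/64) ≈ 5.8723


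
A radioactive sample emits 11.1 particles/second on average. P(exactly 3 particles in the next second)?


Poisson(λ=11.1): P(X=3) = e^(-λ)×λ^k/k!
= e^(-11.1) × 11.1^3 / 3!
≈ 1.511232382e-05 × 1367.631 / 6 ≈ 0.003445

P(X=3) ≈ 0.003445 ≈ 0.34%


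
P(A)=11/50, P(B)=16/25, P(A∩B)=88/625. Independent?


P(A)×P(B) = 88/625
P(A∩B) = 88/625
Equal ✓ → Independent

Yes, independent


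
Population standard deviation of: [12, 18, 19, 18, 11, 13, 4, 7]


Mean = 102/8 = 51/4
  (12-51/4)²=9/16
  (18-51/4)²=441/16
  (19-51/4)²=625/16
  (18-51/4)²=441/16
  (11-51/4)²=49/16
  (13-51/4)²=1/16
  (4-51/4)²=1225/16
  (7-51/4)²=529/16
Σ(x-μ)² = 415/2
σ² = (415/2)/8 = 415/16

σ = √(415/16) ≈ 5.0929


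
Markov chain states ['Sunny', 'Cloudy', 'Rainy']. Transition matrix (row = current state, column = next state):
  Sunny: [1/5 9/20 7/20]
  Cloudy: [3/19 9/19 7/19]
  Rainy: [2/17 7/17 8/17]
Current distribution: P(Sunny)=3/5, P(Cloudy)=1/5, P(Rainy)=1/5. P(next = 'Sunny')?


P(next=Sunny) = Σᵢ P(now=i)×P(i→Sunny)
= 3/5×1/5 + 1/5×3/19 + 1/5×2/17
= 3/25 + 3/95 + 2/85 = 1414/8075

P = 1414/8075 ≈ 0.1751


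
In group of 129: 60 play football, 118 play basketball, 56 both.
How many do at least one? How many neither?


|A∪B| = 60+118-56 = 122
Neither = 129-122 = 7

At least one: 122; Neither: 7


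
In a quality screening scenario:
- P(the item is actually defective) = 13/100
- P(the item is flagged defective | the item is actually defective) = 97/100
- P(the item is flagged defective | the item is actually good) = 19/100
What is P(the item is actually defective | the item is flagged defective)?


Using Bayes' theorem:
P(A|B) = P(B|A)·P(A) / P(B)

P(the item is flagged defective) = 97/100 × 13/100 + 19/100 × 87/100
= 1261/10000 + 1653/10000 = 1457/5000

P(the item is actually defective|the item is flagged defective) = (1261/10000) / (1457/5000) = 1261/2914

P(the item is actually defective|the item is flagged defective) = 1261/2914 ≈ 43.27%


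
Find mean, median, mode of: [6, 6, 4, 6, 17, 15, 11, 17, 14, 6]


Sorted: [4, 6, 6, 6, 6, 11, 14, 15, 17, 17]
Mean = 102/10 = 51/5
Median = 17/2
Freq: {6: 4, 4: 1, 17: 2, 15: 1, 11: 1, 14: 1}
Mode: [6]

Mean=51/5, Median=17/2, Mode=6


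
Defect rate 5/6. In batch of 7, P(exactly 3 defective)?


Binomial: P(X=3) = C(7,3)×p^3×(1-p)^4
= 35 × 125/216 × 1/1296 = 4375/279936

P(X=3) = 4375/279936 ≈ 1.56%


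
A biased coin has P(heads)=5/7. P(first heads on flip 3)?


Geometric: P(X=3) = (1-p)^(k-1)×p = (2/7)^2×5/7 = 20/343

P(X=3) = 20/343 ≈ 5.83%


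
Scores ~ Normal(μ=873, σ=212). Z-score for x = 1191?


z = (x - μ)/σ = (1191 - 873)/212 = 1.5

z = 1.5


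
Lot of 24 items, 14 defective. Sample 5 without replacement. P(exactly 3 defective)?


Hypergeometric: C(14,3)×C(10,2)/C(24,5)
= 364×45/42504 = 195/506

P(X=3) = 195/506 ≈ 38.54%


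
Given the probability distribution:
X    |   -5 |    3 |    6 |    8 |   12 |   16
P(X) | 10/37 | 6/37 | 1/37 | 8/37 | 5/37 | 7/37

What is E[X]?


E[X] = Σ x·P(X=x)
= (-5)×(10/37) + (3)×(6/37) + (6)×(1/37) + (8)×(8/37) + (12)×(5/37) + (16)×(7/37)
= 210/37

E[X] = 210/37


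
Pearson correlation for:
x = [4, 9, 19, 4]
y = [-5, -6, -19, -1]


n=4, Σx=36, Σy=-31, Σxy=-439, Σx²=474, Σy²=423
r = (4×(-439) - 36×(-31))/√((4×474 - 36²)(4×423 - (-31)²))
= -640/√(600×731) = -640/√438600 ≈ -640/662.2688 ≈ -0.9664

r ≈ -0.9664


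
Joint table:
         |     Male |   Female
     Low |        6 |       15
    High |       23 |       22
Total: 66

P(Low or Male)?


P(Low∨Male) = P(Low) + P(Male) - P(Low∧Male)
= (21 + 29 - 6)/66 = 44/66 = 2/3

P = 2/3 ≈ 66.67%


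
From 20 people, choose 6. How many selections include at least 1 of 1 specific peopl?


Complement: C(20,6) - C(19,6) = 38760 - 27132 = 11628

11628


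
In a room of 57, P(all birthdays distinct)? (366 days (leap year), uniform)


P(all different) = Π(366-i)/366 for i=0..56
= (366/366)×(365/366)×...×(310/366)
= 0.010010

P ≈ 0.0100 ≈ 1.00%


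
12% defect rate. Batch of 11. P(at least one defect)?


P(all good) = (22/25)^11 = 584318301411328/2384185791015625
P(≥1 defect) = 1799867489604297/2384185791015625

P = 1799867489604297/2384185791015625 ≈ 75.49%


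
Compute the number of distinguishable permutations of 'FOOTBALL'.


Letters: 8, freq: {'F': 1, 'O': 2, 'T': 1, 'B': 1, 'A': 1, 'L': 2}
8!/(1!×2!×1!×1!×1!×2!) = 40320/4 = 10080

10080


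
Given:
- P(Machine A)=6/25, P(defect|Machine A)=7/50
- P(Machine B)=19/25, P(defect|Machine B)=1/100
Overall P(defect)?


P(B) = Σ P(B|Aᵢ)×P(Aᵢ)
  7/50×6/25 = 21/625
  1/100×19/25 = 19/2500
Sum = 103/2500

P(defect) = 103/2500 ≈ 4.12%


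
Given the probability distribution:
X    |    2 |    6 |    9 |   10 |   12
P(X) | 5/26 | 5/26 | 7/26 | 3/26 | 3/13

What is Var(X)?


E[X] = 205/26
E[X²] = 1931/26
Var(X) = E[X²] - (E[X])² = 1931/26 - 42025/676 = 8181/676

Var(X) = 8181/676 ≈ 12.1021


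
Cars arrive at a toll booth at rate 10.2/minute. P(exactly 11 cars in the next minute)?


Poisson(λ=10.2): P(X=11) = e^(-λ)×λ^k/k!
= e^(-10.2) × 10.2^11 / 11!
≈ 3.717031868e-05 × 124337430839 / 39916800 ≈ 0.115782

P(X=11) ≈ 0.115782 ≈ 11.58%


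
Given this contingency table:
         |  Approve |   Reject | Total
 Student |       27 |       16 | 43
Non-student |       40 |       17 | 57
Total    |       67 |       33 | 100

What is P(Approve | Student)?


P(Approve | Student) = 27/(27+16) = 27/43

P(Approve|Student) = 27/43 ≈ 62.79%


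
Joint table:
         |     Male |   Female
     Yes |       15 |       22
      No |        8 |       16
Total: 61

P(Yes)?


P(Yes) = (15+22)/61 = 37/61

P(Yes) = 37/61 ≈ 60.66%


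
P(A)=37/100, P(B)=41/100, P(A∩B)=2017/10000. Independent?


P(A)×P(B) = 1517/10000
P(A∩B) = 2017/10000
Not equal → NOT independent

No, not independent


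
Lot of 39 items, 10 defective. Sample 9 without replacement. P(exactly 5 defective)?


Hypergeometric: C(10,5)×C(29,4)/C(39,9)
= 252×23751/211915132 = 115101/4075291

P(X=5) = 115101/4075291 ≈ 2.82%


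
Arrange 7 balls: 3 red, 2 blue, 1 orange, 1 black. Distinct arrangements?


7!/(3!×2!×1!×1!) = 420

420


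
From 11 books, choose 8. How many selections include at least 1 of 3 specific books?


Complement: C(11,8) - C(8,8) = 165 - 1 = 164

164


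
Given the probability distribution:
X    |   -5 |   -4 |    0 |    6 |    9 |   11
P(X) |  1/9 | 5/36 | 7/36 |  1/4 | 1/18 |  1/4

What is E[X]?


E[X] = Σ x·P(X=x)
= (-5)×(1/9) + (-4)×(5/36) + (0)×(7/36) + (6)×(1/4) + (9)×(1/18) + (11)×(1/4)
= 131/36

E[X] = 131/36


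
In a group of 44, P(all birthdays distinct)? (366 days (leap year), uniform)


P(all different) = Π(366-i)/366 for i=0..43
= (366/366)×(365/366)×...×(323/366)
= 0.067633

P ≈ 0.0676 ≈ 6.76%


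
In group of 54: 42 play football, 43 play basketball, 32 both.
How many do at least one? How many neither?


|A∪B| = 42+43-32 = 53
Neither = 54-53 = 1

At least one: 53; Neither: 1


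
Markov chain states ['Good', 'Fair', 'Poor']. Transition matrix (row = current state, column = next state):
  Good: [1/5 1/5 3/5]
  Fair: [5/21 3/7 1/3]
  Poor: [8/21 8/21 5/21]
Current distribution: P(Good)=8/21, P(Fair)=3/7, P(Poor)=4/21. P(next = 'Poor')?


P(next=Poor) = Σᵢ P(now=i)×P(i→Poor)
= 8/21×3/5 + 3/7×1/3 + 4/21×5/21
= 8/35 + 1/7 + 20/441 = 919/2205

P = 919/2205 ≈ 0.4168


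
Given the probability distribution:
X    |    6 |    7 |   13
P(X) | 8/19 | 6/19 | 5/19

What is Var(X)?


E[X] = 155/19
E[X²] = 1427/19
Var(X) = E[X²] - (E[X])² = 1427/19 - 24025/361 = 3088/361

Var(X) = 3088/361 ≈ 8.5540


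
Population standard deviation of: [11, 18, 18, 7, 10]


Mean = 64/5
  (11-64/5)²=81/25
  (18-64/5)²=676/25
  (18-64/5)²=676/25
  (7-64/5)²=841/25
  (10-64/5)²=196/25
Σ(x-μ)² = 494/5
σ² = (494/5)/5 = 494/25

σ = √(494/25) ≈ 4.4452


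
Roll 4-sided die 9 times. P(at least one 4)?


P(no 4)^9 = (3/4)^9 = 19683/262144
P(≥1) = 1 - 19683/262144 = 242461/262144

P = 242461/262144 ≈ 92.49%


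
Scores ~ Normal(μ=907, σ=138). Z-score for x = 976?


z = (x - μ)/σ = (976 - 907)/138 = 0.5

z = 0.5


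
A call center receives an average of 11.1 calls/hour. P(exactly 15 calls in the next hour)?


Poisson(λ=11.1): P(X=15) = e^(-λ)×λ^k/k!
= e^(-11.1) × 11.1^15 / 15!
≈ 1.511232382e-05 × 4.78458948834e+15 / 1307674368000 ≈ 0.055294

P(X=15) ≈ 0.055294 ≈ 5.53%


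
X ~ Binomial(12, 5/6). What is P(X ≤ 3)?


P(X ≤ 3) = Σ P(X=i) for i=0..3
P(X=0) = 1/2176782336
P(X=1) = 5/181398528
P(X=2) = 275/362797056
P(X=3) = 6875/544195584
Sum = 9737/725594112

P(X ≤ 3) = 9737/725594112 ≈ 0.00%


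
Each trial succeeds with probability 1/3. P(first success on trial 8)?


Geometric: P(X=8) = (1-p)^(k-1)×p = (2/3)^7×1/3 = 128/6561

P(X=8) = 128/6561 ≈ 1.95%


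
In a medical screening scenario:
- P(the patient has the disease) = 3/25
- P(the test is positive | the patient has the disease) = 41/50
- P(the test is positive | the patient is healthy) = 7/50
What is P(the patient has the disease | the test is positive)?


Using Bayes' theorem:
P(A|B) = P(B|A)·P(A) / P(B)

P(the test is positive) = 41/50 × 3/25 + 7/50 × 22/25
= 123/1250 + 77/625 = 277/1250

P(the patient has the disease|the test is positive) = (123/1250) / (277/1250) = 123/277

P(the patient has the disease|the test is positive) = 123/277 ≈ 44.40%


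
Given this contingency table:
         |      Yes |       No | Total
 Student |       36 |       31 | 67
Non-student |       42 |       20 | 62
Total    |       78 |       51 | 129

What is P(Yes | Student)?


P(Yes | Student) = 36/(36+31) = 36/67

P(Yes|Student) = 36/67 ≈ 53.73%


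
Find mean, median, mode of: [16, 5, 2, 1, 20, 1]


Sorted: [1, 1, 2, 5, 16, 20]
Mean = 45/6 = 15/2
Median = 7/2
Freq: {16: 1, 5: 1, 2: 1, 1: 2, 20: 1}
Mode: [1]

Mean=15/2, Median=7/2, Mode=1


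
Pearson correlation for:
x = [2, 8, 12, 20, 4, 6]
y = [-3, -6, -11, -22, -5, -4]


n=6, Σx=52, Σy=-51, Σxy=-670, Σx²=664, Σy²=691
r = (6×(-670) - 52×(-51))/√((6×664 - 52²)(6×691 - (-51)²))
= -1368/√(1280×1545) = -1368/√1977600 ≈ -1368/1406.2717 ≈ -0.9728

r ≈ -0.9728


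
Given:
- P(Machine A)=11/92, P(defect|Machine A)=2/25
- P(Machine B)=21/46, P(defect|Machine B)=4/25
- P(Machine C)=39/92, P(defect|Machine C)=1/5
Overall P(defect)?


P(B) = Σ P(B|Aᵢ)×P(Aᵢ)
  2/25×11/92 = 11/1150
  4/25×21/46 = 42/575
  1/5×39/92 = 39/460
Sum = 77/460

P(defect) = 77/460 ≈ 16.74%


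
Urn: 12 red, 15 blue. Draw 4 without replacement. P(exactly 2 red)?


Hypergeometric: C(12,2)×C(15,2)/C(27,4)
= 66×105/17550 = 77/195

P(X=2) = 77/195 ≈ 39.49%


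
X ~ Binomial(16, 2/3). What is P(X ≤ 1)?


P(X ≤ 1) = Σ P(X=i) for i=0..1
P(X=0) = 1/43046721
P(X=1) = 32/43046721
Sum = 11/14348907

P(X ≤ 1) = 11/14348907 ≈ 0.00%


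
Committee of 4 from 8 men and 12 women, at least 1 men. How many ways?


Count by #men:
  1M,3W: C(8,1)×C(12,3)=1760
  2M,2W: C(8,2)×C(12,2)=1848
  3M,1W: C(8,3)×C(12,1)=672
  4M,0W: C(8,4)×C(12,0)=70
Total = 4350

4350


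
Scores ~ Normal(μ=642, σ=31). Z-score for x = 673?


z = (x - μ)/σ = (673 - 642)/31 = 1.0

z = 1.0


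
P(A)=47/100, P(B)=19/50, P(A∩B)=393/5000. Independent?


P(A)×P(B) = 893/5000
P(A∩B) = 393/5000
Not equal → NOT independent

No, not independent


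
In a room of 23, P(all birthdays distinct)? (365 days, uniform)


P(all different) = Π(365-i)/365 for i=0..22
= (365/365)×(364/365)×...×(343/365)
= 0.492703

P ≈ 0.4927 ≈ 49.27%


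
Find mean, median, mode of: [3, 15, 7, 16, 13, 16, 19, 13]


Sorted: [3, 7, 13, 13, 15, 16, 16, 19]
Mean = 102/8 = 51/4
Median = 14
Freq: {3: 1, 15: 1, 7: 1, 16: 2, 13: 2, 19: 1}
Mode: [13, 16]

Mean=51/4, Median=14, Mode=[13, 16]


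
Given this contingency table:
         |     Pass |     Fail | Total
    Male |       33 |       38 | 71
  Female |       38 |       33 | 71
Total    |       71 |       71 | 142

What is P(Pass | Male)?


P(Pass | Male) = 33/(33+38) = 33/71

P(Pass|Male) = 33/71 ≈ 46.48%


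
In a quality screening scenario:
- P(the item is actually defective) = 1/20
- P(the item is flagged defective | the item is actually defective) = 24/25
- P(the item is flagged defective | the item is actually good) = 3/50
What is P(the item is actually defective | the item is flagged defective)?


Using Bayes' theorem:
P(A|B) = P(B|A)·P(A) / P(B)

P(the item is flagged defective) = 24/25 × 1/20 + 3/50 × 19/20
= 6/125 + 57/1000 = 21/200

P(the item is actually defective|the item is flagged defective) = (6/125) / (21/200) = 16/35

P(the item is actually defective|the item is flagged defective) = 16/35 ≈ 45.71%


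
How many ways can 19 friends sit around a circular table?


Circular arrangements of 19 distinct objects: fix one position to break rotational symmetry.
(n-1)! = 18! = 6402373705728000

6402373705728000


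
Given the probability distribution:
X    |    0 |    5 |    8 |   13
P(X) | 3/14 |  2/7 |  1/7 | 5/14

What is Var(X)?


E[X] = 101/14
E[X²] = 1073/14
Var(X) = E[X²] - (E[X])² = 1073/14 - 10201/196 = 4821/196

Var(X) = 4821/196 ≈ 24.5969


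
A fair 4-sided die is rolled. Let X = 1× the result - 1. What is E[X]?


E[die] = (1+4)/2 = 5/2
E[X] = 1×5/2 - 1 = 3/2

E[X] = 3/2


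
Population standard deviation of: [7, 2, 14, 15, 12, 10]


Mean = 60/6 = 10
  (7-10)²=9
  (2-10)²=64
  (14-10)²=16
  (15-10)²=25
  (12-10)²=4
  (10-10)²=0
Σ(x-μ)² = 118
σ² = 118/6 = 59/3

σ = √(59/3) ≈ 4.4347


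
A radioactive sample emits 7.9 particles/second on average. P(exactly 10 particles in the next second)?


Poisson(λ=7.9): P(X=10) = e^(-λ)×λ^k/k!
= e^(-7.9) × 7.9^10 / 10!
≈ 0.0003707435405 × 946827608.263 / 3628800 ≈ 0.096735

P(X=10) ≈ 0.096735 ≈ 9.67%


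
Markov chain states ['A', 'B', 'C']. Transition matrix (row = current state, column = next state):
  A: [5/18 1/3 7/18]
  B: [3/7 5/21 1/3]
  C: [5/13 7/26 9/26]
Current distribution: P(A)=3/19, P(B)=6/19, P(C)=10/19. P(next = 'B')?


P(next=B) = Σᵢ P(now=i)×P(i→B)
= 3/19×1/3 + 6/19×5/21 + 10/19×7/26
= 1/19 + 10/133 + 35/247 = 466/1729

P = 466/1729 ≈ 0.2695


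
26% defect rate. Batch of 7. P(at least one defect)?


P(all good) = (37/50)^7 = 94931877133/781250000000
P(≥1 defect) = 686318122867/781250000000

P = 686318122867/781250000000 ≈ 87.85%


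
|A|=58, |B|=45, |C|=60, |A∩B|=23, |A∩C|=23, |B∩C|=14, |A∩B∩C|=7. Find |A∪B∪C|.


|A∪B∪C| = 58+45+60-23-23-14+7 = 110

|A∪B∪C| = 110


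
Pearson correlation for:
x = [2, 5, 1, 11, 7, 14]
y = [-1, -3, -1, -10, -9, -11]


n=6, Σx=40, Σy=-35, Σxy=-345, Σx²=396, Σy²=313
r = (6×(-345) - 40×(-35))/√((6×396 - 40²)(6×313 - (-35)²))
= -670/√(776×653) = -670/√506728 ≈ -670/711.8483 ≈ -0.9412

r ≈ -0.9412


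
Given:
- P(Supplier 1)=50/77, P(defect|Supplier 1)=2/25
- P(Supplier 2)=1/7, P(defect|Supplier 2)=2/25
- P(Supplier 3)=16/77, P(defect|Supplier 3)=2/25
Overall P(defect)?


P(B) = Σ P(B|Aᵢ)×P(Aᵢ)
  2/25×50/77 = 4/77
  2/25×1/7 = 2/175
  2/25×16/77 = 32/1925
Sum = 2/25

P(defect) = 2/25 ≈ 8.00%


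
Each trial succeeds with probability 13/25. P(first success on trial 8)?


Geometric: P(X=8) = (1-p)^(k-1)×p = (12/25)^7×13/25 = 465813504/152587890625

P(X=8) = 465813504/152587890625 ≈ 0.31%


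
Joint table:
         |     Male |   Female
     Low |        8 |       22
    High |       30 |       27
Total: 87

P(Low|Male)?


P(Low|Male) = 8/(8+30) = 8/38 = 4/19

P = 4/19 ≈ 21.05%


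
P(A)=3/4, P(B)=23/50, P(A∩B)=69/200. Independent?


P(A)×P(B) = 69/200
P(A∩B) = 69/200
Equal ✓ → Independent

Yes, independent


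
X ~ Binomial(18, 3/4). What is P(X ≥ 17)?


P(X ≥ 17) = Σ P(X=i) for i=17..18
P(X=17) = 1162261467/34359738368
P(X=18) = 387420489/68719476736
Sum = 2711943423/68719476736

P(X ≥ 17) = 2711943423/68719476736 ≈ 3.95%


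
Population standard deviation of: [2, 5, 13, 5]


Mean = 25/4
  (2-25/4)²=289/16
  (5-25/4)²=25/16
  (13-25/4)²=729/16
  (5-25/4)²=25/16
Σ(x-μ)² = 267/4
σ² = (267/4)/4 = 267/16

σ = √(267/16) ≈ 4.0850


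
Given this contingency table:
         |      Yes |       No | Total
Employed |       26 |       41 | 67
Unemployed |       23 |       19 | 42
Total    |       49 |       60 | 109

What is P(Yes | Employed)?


P(Yes | Employed) = 26/(26+41) = 26/67

P(Yes|Employed) = 26/67 ≈ 38.81%


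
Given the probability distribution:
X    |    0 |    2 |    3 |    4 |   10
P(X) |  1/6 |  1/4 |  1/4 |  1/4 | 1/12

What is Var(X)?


E[X] = 37/12
E[X²] = 187/12
Var(X) = E[X²] - (E[X])² = 187/12 - 1369/144 = 875/144

Var(X) = 875/144 ≈ 6.0764


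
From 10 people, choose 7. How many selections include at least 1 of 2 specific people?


Complement: C(10,7) - C(8,7) = 120 - 8 = 112

112


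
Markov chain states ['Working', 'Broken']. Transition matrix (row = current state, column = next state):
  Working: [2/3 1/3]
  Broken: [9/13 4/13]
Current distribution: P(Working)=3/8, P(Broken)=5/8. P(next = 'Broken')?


P(next=Broken) = Σᵢ P(now=i)×P(i→Broken)
= 3/8×1/3 + 5/8×4/13
= 1/8 + 5/26 = 33/104

P = 33/104 ≈ 0.3173


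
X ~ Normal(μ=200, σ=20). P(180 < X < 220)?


z₁=(180-200)/20=-1.0, z₂=(220-200)/20=1.0
P = Φ(1.0) - Φ(-1.0) = 0.841345 - 0.158655 = 0.682690 ≈ 0.6827

P(180 < X < 220) ≈ 0.6827


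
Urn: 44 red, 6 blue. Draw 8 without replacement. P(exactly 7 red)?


Hypergeometric: C(44,7)×C(6,1)/C(50,8)
= 38320568×6/536878650 = 81016/189175

P(X=7) = 81016/189175 ≈ 42.83%


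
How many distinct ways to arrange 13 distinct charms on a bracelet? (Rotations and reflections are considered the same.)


Free circular arrangements: rotations and reflections both identified.
(n-1)!/2 = 12!/2 = 479001600/2 = 239500800

239500800


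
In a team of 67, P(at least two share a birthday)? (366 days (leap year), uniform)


P(all different) = Π(366-i)/366 for i=0..66
= 0.001590
P(match) = 1 - 0.001590 = 0.998410

P ≈ 0.9984 ≈ 99.84%


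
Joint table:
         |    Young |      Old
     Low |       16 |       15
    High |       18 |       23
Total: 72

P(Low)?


P(Low) = (16+15)/72 = 31/72

P(Low) = 31/72 ≈ 43.06%


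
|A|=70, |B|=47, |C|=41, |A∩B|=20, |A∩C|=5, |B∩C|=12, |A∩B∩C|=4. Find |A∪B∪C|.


|A∪B∪C| = 70+47+41-20-5-12+4 = 125

|A∪B∪C| = 125


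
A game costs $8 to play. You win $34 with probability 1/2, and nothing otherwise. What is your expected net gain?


E[gain] = (34-8)×1/2 + (-8)×1/2
= 13 - 4 = 9

Expected net gain = $9 ≈ $9.00


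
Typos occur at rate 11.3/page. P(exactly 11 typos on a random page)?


Poisson(λ=11.3): P(X=11) = e^(-λ)×λ^k/k!
= e^(-11.3) × 11.3^11 / 11!
≈ 1.237292426e-05 × 383586115061 / 39916800 ≈ 0.118899

P(X=11) ≈ 0.118899 ≈ 11.89%


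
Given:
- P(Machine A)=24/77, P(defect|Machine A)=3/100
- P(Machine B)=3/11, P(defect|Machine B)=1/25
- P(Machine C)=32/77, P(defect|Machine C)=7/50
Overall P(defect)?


P(B) = Σ P(B|Aᵢ)×P(Aᵢ)
  3/100×24/77 = 18/1925
  1/25×3/11 = 3/275
  7/50×32/77 = 16/275
Sum = 151/1925

P(defect) = 151/1925 ≈ 7.84%


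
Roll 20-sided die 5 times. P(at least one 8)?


P(no 8)^5 = (19/20)^5 = 2476099/3200000
P(≥1) = 1 - 2476099/3200000 = 723901/3200000

P = 723901/3200000 ≈ 22.62%


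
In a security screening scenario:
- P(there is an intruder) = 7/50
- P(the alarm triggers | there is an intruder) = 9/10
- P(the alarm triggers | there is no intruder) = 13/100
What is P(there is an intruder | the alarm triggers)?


Using Bayes' theorem:
P(A|B) = P(B|A)·P(A) / P(B)

P(the alarm triggers) = 9/10 × 7/50 + 13/100 × 43/50
= 63/500 + 559/5000 = 1189/5000

P(there is an intruder|the alarm triggers) = (63/500) / (1189/5000) = 630/1189

P(there is an intruder|the alarm triggers) = 630/1189 ≈ 52.99%


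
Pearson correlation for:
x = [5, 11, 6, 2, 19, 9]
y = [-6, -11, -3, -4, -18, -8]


n=6, Σx=52, Σy=-50, Σxy=-591, Σx²=628, Σy²=570
r = (6×(-591) - 52×(-50))/√((6×628 - 52²)(6×570 - (-50)²))
= -946/√(1064×920) = -946/√978880 ≈ -946/989.3836 ≈ -0.9562

r ≈ -0.9562


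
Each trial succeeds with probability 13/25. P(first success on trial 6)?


Geometric: P(X=6) = (1-p)^(k-1)×p = (12/25)^5×13/25 = 3234816/244140625

P(X=6) = 3234816/244140625 ≈ 1.32%


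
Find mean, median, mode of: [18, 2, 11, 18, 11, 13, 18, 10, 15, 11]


Sorted: [2, 10, 11, 11, 11, 13, 15, 18, 18, 18]
Mean = 127/10
Median = 12
Freq: {18: 3, 2: 1, 11: 3, 13: 1, 10: 1, 15: 1}
Mode: [11, 18]

Mean=127/10, Median=12, Mode=[11, 18]


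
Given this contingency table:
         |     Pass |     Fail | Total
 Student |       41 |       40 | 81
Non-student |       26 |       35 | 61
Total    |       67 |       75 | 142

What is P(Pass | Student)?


P(Pass | Student) = 41/(41+40) = 41/81

P(Pass|Student) = 41/81 ≈ 50.62%


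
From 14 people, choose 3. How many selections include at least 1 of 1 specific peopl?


Complement: C(14,3) - C(13,3) = 364 - 286 = 78

78


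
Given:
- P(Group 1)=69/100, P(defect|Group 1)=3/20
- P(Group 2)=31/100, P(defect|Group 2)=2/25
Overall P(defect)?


P(B) = Σ P(B|Aᵢ)×P(Aᵢ)
  3/20×69/100 = 207/2000
  2/25×31/100 = 31/1250
Sum = 1283/10000

P(defect) = 1283/10000 ≈ 12.83%


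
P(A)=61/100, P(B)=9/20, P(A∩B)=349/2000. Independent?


P(A)×P(B) = 549/2000
P(A∩B) = 349/2000
Not equal → NOT independent

No, not independent


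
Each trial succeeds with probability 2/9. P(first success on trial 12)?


Geometric: P(X=12) = (1-p)^(k-1)×p = (7/9)^11×2/9 = 3954653486/282429536481

P(X=12) = 3954653486/282429536481 ≈ 1.40%


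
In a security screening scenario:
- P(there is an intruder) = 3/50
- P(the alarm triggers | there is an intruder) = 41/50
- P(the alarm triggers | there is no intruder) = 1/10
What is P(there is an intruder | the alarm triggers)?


Using Bayes' theorem:
P(A|B) = P(B|A)·P(A) / P(B)

P(the alarm triggers) = 41/50 × 3/50 + 1/10 × 47/50
= 123/2500 + 47/500 = 179/1250

P(there is an intruder|the alarm triggers) = (123/2500) / (179/1250) = 123/358

P(there is an intruder|the alarm triggers) = 123/358 ≈ 34.36%


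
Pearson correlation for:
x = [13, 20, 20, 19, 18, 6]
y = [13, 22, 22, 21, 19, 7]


n=6, Σx=96, Σy=104, Σxy=1832, Σx²=1690, Σy²=1988
r = (6×1832 - 96×104)/√((6×1690 - 96²)(6×1988 - 104²))
= 1008/√(924×1112) = 1008/√1027488 ≈ 1008/1013.6508 ≈ 0.9944

r ≈ 0.9944


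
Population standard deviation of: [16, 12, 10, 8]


Mean = 46/4 = 23/2
  (16-23/2)²=81/4
  (12-23/2)²=1/4
  (10-23/2)²=9/4
  (8-23/2)²=49/4
Σ(x-μ)² = 35
σ² = 35/4

σ = √(35/4) ≈ 2.9580


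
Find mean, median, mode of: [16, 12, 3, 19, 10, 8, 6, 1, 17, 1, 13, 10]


Sorted: [1, 1, 3, 6, 8, 10, 10, 12, 13, 16, 17, 19]
Mean = 116/12 = 29/3
Median = 10
Freq: {16: 1, 12: 1, 3: 1, 19: 1, 10: 2, 8: 1, 6: 1, 1: 2, 17: 1, 13: 1}
Mode: [1, 10]

Mean=29/3, Median=10, Mode=[1, 10]


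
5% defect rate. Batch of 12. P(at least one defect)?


P(all good) = (19/20)^12 = 2213314919066161/4096000000000000
P(≥1 defect) = 1882685080933839/4096000000000000

P = 1882685080933839/4096000000000000 ≈ 45.96%


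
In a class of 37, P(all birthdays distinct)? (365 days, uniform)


P(all different) = Π(365-i)/365 for i=0..36
= (365/365)×(364/365)×...×(329/365)
= 0.151266

P ≈ 0.1513 ≈ 15.13%


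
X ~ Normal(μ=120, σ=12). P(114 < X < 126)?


z₁=(114-120)/12=-0.5, z₂=(126-120)/12=0.5
P = Φ(0.5) - Φ(-0.5) = 0.691462 - 0.308538 = 0.382924 ≈ 0.3829

P(114 < X < 126) ≈ 0.3829


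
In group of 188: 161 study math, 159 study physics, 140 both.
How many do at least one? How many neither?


|A∪B| = 161+159-140 = 180
Neither = 188-180 = 8

At least one: 180; Neither: 8
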